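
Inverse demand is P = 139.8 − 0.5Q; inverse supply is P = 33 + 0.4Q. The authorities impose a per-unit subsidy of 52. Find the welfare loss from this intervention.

Competitive equilibrium: 139.8 − 0.5Q = 33 + 0.4Q → Q* = 118.6667, P* = 80.4667.
The subsidy lowers effective supply by 52: P = 0.4Q − 19.
New quantity: 139.8 − 0.5Q = 0.4Q − 19 → Q' = 176.4444.
Overproduction ΔQ = 176.4444 − 118.6667 = 57.7777; wedge = subsidy = 52.
Welfare loss = ½ × 57.7777 × 52 = 1502.22.

1502.22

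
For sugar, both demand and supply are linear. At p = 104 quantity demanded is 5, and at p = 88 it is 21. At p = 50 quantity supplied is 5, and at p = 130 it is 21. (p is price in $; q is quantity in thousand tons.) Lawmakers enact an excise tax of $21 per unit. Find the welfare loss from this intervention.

$36.75 thousand

Demand slope = (88 − 104)/(21 − 5) = −1, so p = 109 − q.
Supply slope = (130 − 50)/(21 − 5) = 5, so p = 25 + 5q.
Competitive equilibrium: 109 − q = 25 + 5q → q* = 14, p* = 95.
With the tax, the buyer price exceeds the seller price by 21: (109 − q) − (25 + 5q) = 21 → q' = 10.5.
Δq = 14 − 10.5 = 3.5; the wedge equals the tax, 21.
The triangle = ½ × 3.5 × 21 = $36.75 thousand.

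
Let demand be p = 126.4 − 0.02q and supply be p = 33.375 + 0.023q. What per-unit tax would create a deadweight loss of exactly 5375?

21.5

Competitive equilibrium: 126.4 − 0.02q = 33.375 + 0.023q → q* = 2163.3721, p* = 83.1326.
A tax t gives Δq = t/0.043 and wedge t, so DWL = t²/0.086.
t²/0.086 = 5375 → t² = 462.25 → t = 21.5.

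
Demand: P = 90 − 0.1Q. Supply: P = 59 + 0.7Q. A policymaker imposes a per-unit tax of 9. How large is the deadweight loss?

50.625

Competitive equilibrium: 90 − 0.1Q = 59 + 0.7Q → Q* = 38.75, P* = 86.125.
With the tax, the buyer price exceeds the seller price by 9: (90 − 0.1Q) − (59 + 0.7Q) = 9 → Q' = 27.5.
ΔQ = 38.75 − 27.5 = 11.25; the wedge equals the tax, 9.
DWL = ½ × 11.25 × 9 = 50.625.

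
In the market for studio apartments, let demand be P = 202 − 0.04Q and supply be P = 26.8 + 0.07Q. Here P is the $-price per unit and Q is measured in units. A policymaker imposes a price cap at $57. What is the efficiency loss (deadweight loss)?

$74173.81

Competitive equilibrium: 202 − 0.04Q = 26.8 + 0.07Q → Q* = 1592.72727, P* = 138.29091.
At the ceiling P = 57, quantity supplied = (57 − 26.8)/0.07 = 431.42857.
Willingness to pay at Q' = 431.42857: 202 − 0.04·431.42857 = 184.74286.
ΔQ = 1592.72727 − 431.42857 = 1161.2987; wedge = 184.74286 − 57 = 127.74286.
DWL = ½ × 1161.2987 × 127.74286 = $74173.81.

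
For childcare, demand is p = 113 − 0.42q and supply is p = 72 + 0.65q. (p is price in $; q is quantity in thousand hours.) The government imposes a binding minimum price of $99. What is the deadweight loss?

$13.29 thousand

Competitive equilibrium: 113 − 0.42q = 72 + 0.65q → q* = 38.3178, p* = 96.9065.
At the floor p = 99, quantity demanded = (113 − 99)/0.42 = 33.3333.
Sellers' marginal cost at q' = 33.3333: 72 + 0.65·33.3333 = 93.6666.
Δq = 38.3178 − 33.3333 = 4.9845; wedge = 99 − 93.6666 = 5.3334.
DWL = ½ × 4.9845 × 5.3334 = $13.29 thousand.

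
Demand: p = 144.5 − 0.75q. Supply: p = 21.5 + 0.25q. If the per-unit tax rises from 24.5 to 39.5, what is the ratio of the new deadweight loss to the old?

Competitive equilibrium: 144.5 − 0.75q = 21.5 + 0.25q → q* = 123, p* = 52.25.
For a per-unit tax t: Δq = t/1, so DWL = ½·t·(t/1) = t²/2.
At t = 24.5: DWL = 300.125. At t = 39.5: DWL = 780.125.
Ratio = (39.5/24.5)² = 2.599.

2.599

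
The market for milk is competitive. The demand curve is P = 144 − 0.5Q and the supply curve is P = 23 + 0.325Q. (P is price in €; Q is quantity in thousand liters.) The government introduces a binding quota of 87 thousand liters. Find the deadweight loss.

Competitive equilibrium: 144 − 0.5Q = 23 + 0.325Q → Q* = 146.6667, P* = 70.6667.
At Q = 87: demand price = 144 − 0.5·87 = 100.5; supply price = 23 + 0.325·87 = 51.275.
ΔQ = 146.6667 − 87 = 59.6667; wedge = 100.5 − 51.275 = 49.225.
DWL = ½ × 59.6667 × 49.225 = €1468.55 thousand.

€1468.55 thousand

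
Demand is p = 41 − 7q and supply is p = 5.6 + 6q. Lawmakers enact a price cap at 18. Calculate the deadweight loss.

Competitive equilibrium: 41 − 7q = 5.6 + 6q → q* = 2.7231, p* = 21.9385.
At the ceiling p = 18, quantity supplied = (18 − 5.6)/6 = 2.0667.
Willingness to pay at q' = 2.0667: 41 − 7·2.0667 = 26.5331.
Δq = 2.7231 − 2.0667 = 0.6564; wedge = 26.5331 − 18 = 8.5331.
The triangle = ½ × 0.6564 × 8.5331 = 2.80.

2.80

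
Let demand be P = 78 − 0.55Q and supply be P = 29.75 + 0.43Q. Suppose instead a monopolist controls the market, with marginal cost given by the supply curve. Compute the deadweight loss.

Competitive equilibrium: 78 − 0.55Q = 29.75 + 0.43Q → Q* = 49.2347, P* = 50.9209.
Marginal revenue: MR = 78 − 1.1Q. Set MR = MC: 78 − 1.1Q = 29.75 + 0.43Q → Q_m = 31.5359.
Price P_m = 78 − 0.55·31.5359 = 60.6553; MC(Q_m) = 29.75 + 0.43·31.5359 = 43.3104.
Competitive Q* = 49.2347, so ΔQ = 17.6988; wedge = 60.6553 − 43.3104 = 17.3449.
Deadweight loss = ½ × 17.6988 × 17.3449 = 153.49.

153.49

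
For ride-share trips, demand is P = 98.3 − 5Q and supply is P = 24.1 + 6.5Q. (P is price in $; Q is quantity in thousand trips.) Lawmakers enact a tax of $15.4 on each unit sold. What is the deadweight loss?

$10.31 thousand

Competitive equilibrium: 98.3 − 5Q = 24.1 + 6.5Q → Q* = 6.4522, P* = 66.0391.
With the tax, the buyer price exceeds the seller price by 15.4: (98.3 − 5Q) − (24.1 + 6.5Q) = 15.4 → Q' = 5.113.
ΔQ = 6.4522 − 5.113 = 1.3392; the wedge equals the tax, 15.4.
The triangle = ½ × 1.3392 × 15.4 = $10.31 thousand.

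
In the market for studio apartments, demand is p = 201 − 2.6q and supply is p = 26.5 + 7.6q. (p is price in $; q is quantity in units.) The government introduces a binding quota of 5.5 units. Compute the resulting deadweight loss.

Competitive equilibrium: 201 − 2.6q = 26.5 + 7.6q → q* = 17.1078, p* = 156.5196.
At q = 5.5: demand price = 201 − 2.6·5.5 = 186.7; supply price = 26.5 + 7.6·5.5 = 68.3.
Δq = 17.1078 − 5.5 = 11.6078; wedge = 186.7 − 68.3 = 118.4.
DWL = ½ × 11.6078 × 118.4 = $687.18.

$687.18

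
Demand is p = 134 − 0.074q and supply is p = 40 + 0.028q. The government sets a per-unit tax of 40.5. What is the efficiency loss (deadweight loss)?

8040.44

Competitive equilibrium: 134 − 0.074q = 40 + 0.028q → q* = 921.5686, p* = 65.8039.
With the tax, the buyer price exceeds the seller price by 40.5: (134 − 0.074q) − (40 + 0.028q) = 40.5 → q' = 524.5098.
Δq = 921.5686 − 524.5098 = 397.0588; the wedge equals the tax, 40.5.
Welfare loss = ½ × 397.0588 × 40.5 = 8040.44.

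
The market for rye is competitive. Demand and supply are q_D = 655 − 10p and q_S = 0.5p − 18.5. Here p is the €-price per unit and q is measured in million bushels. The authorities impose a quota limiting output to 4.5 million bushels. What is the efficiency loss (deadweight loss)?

In inverse form: demand p = 65.5 − 0.1q, supply p = 37 + 2q.
Competitive equilibrium: 65.5 − 0.1q = 37 + 2q → q* = 13.5714, p* = 64.1429.
At q = 4.5: demand price = 65.5 − 0.1·4.5 = 65.05; supply price = 37 + 2·4.5 = 46.
Δq = 13.5714 − 4.5 = 9.0714; wedge = 65.05 − 46 = 19.05.
Deadweight loss = ½ × 9.0714 × 19.05 = €86.41 million.

€86.41 million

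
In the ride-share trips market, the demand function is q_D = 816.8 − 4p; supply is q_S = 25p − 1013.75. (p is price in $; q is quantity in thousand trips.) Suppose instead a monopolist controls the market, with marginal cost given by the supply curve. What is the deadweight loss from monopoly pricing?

$9896.84 thousand

In inverse form: demand p = 204.2 − 0.25q, supply p = 40.55 + 0.04q.
Competitive equilibrium: 204.2 − 0.25q = 40.55 + 0.04q → q* = 564.3103, p* = 63.1224.
Marginal revenue: MR = 204.2 − 0.5q. Set MR = MC: 204.2 − 0.5q = 40.55 + 0.04q → q_m = 303.0556.
Price p_m = 204.2 − 0.25·303.0556 = 128.4361; MC(q_m) = 40.55 + 0.04·303.0556 = 52.6722.
Competitive q* = 564.3103, so Δq = 261.2547; wedge = 128.4361 − 52.6722 = 75.7639.
DWL = ½ × 261.2547 × 75.7639 = $9896.84 thousand.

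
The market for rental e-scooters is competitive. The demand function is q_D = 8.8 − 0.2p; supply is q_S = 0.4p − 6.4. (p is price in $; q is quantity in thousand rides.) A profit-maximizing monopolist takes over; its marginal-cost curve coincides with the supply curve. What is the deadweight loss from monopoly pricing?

In inverse form: demand p = 44 − 5q, supply p = 16 + 2.5q.
Competitive equilibrium: 44 − 5q = 16 + 2.5q → q* = 3.7333, p* = 25.3333.
Marginal revenue: MR = 44 − 10q. Set MR = MC: 44 − 10q = 16 + 2.5q → q_m = 2.24.
Price p_m = 44 − 5·2.24 = 32.8; MC(q_m) = 16 + 2.5·2.24 = 21.6.
Competitive q* = 3.7333, so Δq = 1.4933; wedge = 32.8 − 21.6 = 11.2.
Deadweight loss = ½ × 1.4933 × 11.2 = $8.36 thousand.

$8.36 thousand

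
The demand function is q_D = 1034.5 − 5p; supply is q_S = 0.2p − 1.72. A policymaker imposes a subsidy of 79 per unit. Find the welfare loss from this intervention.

600.10

In inverse form: demand p = 206.9 − 0.2q, supply p = 8.6 + 5q.
Competitive equilibrium: 206.9 − 0.2q = 8.6 + 5q → q* = 38.1346, p* = 199.2731.
The subsidy lowers effective supply by 79: p = 5q − 70.4.
New quantity: 206.9 − 0.2q = 5q − 70.4 → q' = 53.3269.
Overproduction Δq = 53.3269 − 38.1346 = 15.1923; wedge = subsidy = 79.
Welfare loss = ½ × 15.1923 × 79 = 600.10.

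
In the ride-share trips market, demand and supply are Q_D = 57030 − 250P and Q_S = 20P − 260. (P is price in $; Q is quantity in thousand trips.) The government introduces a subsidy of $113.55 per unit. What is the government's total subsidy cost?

In inverse form: demand P = 228.12 − 0.004Q, supply P = 13 + 0.05Q.
Competitive equilibrium: 228.12 − 0.004Q = 13 + 0.05Q → Q* = 3983.7037, P* = 212.1852.
The subsidy lowers effective supply by 113.55: P = 0.05Q − 100.55.
New quantity: 228.12 − 0.004Q = 0.05Q − 100.55 → Q' = 6086.4815.
Total subsidy cost = 113.55 × 6086.4815 = $691119.97 thousand.

$691119.97 thousand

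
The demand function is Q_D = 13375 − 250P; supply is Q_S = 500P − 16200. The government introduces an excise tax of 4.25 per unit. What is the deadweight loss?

In inverse form: demand P = 53.5 − 0.004Q, supply P = 32.4 + 0.002Q.
Competitive equilibrium: 53.5 − 0.004Q = 32.4 + 0.002Q → Q* = 3516.6667, P* = 39.4333.
With the tax, the buyer price exceeds the seller price by 4.25: (53.5 − 0.004Q) − (32.4 + 0.002Q) = 4.25 → Q' = 2808.3333.
ΔQ = 3516.6667 − 2808.3333 = 708.3334; the wedge equals the tax, 4.25.
DWL = ½ × 708.3334 × 4.25 = 1505.21.

1505.21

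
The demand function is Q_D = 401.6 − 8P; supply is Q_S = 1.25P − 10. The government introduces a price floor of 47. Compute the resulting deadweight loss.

185.40

In inverse form: demand P = 50.2 − 0.125Q, supply P = 8 + 0.8Q.
Competitive equilibrium: 50.2 − 0.125Q = 8 + 0.8Q → Q* = 45.6216, P* = 44.4973.
At the floor P = 47, quantity demanded = (50.2 − 47)/0.125 = 25.6.
Sellers' marginal cost at Q' = 25.6: 8 + 0.8·25.6 = 28.48.
ΔQ = 45.6216 − 25.6 = 20.0216; wedge = 47 − 28.48 = 18.52.
Deadweight loss = ½ × 20.0216 × 18.52 = 185.40.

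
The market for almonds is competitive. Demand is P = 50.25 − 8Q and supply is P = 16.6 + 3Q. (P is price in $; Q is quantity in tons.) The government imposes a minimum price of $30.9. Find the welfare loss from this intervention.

Competitive equilibrium: 50.25 − 8Q = 16.6 + 3Q → Q* = 3.0591, P* = 25.7773.
At the floor P = 30.9, quantity demanded = (50.25 − 30.9)/8 = 2.4188.
Sellers' marginal cost at Q' = 2.4188: 16.6 + 3·2.4188 = 23.8564.
ΔQ = 3.0591 − 2.4188 = 0.6403; wedge = 30.9 − 23.8564 = 7.0436.
Deadweight loss = ½ × 0.6403 × 7.0436 = $2.26.

$2.26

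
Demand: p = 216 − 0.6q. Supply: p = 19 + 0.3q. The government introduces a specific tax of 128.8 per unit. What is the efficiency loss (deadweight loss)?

9216.36

Competitive equilibrium: 216 − 0.6q = 19 + 0.3q → q* = 218.88889, p* = 84.66667.
With the tax, the buyer price exceeds the seller price by 128.8: (216 − 0.6q) − (19 + 0.3q) = 128.8 → q' = 75.77778.
Δq = 218.88889 − 75.77778 = 143.11111; the wedge equals the tax, 128.8.
Welfare loss = ½ × 143.11111 × 128.8 = 9216.36.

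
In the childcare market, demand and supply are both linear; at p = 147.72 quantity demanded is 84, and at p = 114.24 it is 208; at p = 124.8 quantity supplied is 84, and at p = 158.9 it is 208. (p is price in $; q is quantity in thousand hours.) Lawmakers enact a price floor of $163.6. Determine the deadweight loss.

Demand slope = (114.24 − 147.72)/(208 − 84) = −0.27, so p = 170.4 − 0.27q.
Supply slope = (158.9 − 124.8)/(208 − 84) = 0.275, so p = 101.7 + 0.275q.
Competitive equilibrium: 170.4 − 0.27q = 101.7 + 0.275q → q* = 126.055, p* = 136.3651.
At the floor p = 163.6, quantity demanded = (170.4 − 163.6)/0.27 = 25.1852.
Sellers' marginal cost at q' = 25.1852: 101.7 + 0.275·25.1852 = 108.6259.
Δq = 126.055 − 25.1852 = 100.8698; wedge = 163.6 − 108.6259 = 54.9741.
Deadweight loss = ½ × 100.8698 × 54.9741 = $2772.61 thousand.

$2772.61 thousand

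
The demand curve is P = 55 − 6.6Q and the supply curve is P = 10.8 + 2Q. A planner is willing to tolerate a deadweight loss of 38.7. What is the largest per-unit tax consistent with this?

25.8

Competitive equilibrium: 55 − 6.6Q = 10.8 + 2Q → Q* = 5.1395, P* = 21.0791.
A tax t gives ΔQ = t/8.6 and wedge t, so DWL = t²/17.2.
t²/17.2 = 38.7 → t² = 665.64 → t = 25.8.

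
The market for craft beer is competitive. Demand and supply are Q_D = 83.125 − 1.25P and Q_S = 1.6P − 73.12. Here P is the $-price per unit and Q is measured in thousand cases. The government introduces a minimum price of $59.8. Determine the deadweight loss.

In inverse form: demand P = 66.5 − 0.8Q, supply P = 45.7 + 0.625Q.
Competitive equilibrium: 66.5 − 0.8Q = 45.7 + 0.625Q → Q* = 14.5965, P* = 54.8228.
At the floor P = 59.8, quantity demanded = (66.5 − 59.8)/0.8 = 8.375.
Sellers' marginal cost at Q' = 8.375: 45.7 + 0.625·8.375 = 50.9344.
ΔQ = 14.5965 − 8.375 = 6.2215; wedge = 59.8 − 50.9344 = 8.8656.
Deadweight loss = ½ × 6.2215 × 8.8656 = $27.58 thousand.

$27.58 thousand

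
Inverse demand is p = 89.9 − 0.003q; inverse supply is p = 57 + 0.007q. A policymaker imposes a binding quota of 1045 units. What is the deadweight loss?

Competitive equilibrium: 89.9 − 0.003q = 57 + 0.007q → q* = 3290, p* = 80.03.
At q = 1045: demand price = 89.9 − 0.003·1045 = 86.765; supply price = 57 + 0.007·1045 = 64.315.
Δq = 3290 − 1045 = 2245; wedge = 86.765 − 64.315 = 22.45.
Welfare loss = ½ × 2245 × 22.45 = 25200.125.

25200.125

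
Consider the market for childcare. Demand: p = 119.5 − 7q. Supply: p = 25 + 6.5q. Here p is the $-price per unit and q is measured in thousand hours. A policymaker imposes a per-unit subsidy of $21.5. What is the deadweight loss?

$17.12 thousand

Competitive equilibrium: 119.5 − 7q = 25 + 6.5q → q* = 7, p* = 70.5.
The subsidy lowers effective supply by 21.5: p = 3.5 + 6.5q.
New quantity: 119.5 − 7q = 3.5 + 6.5q → q' = 8.5926.
Overproduction Δq = 8.5926 − 7 = 1.5926; wedge = subsidy = 21.5.
Deadweight loss = ½ × 1.5926 × 21.5 = $17.12 thousand.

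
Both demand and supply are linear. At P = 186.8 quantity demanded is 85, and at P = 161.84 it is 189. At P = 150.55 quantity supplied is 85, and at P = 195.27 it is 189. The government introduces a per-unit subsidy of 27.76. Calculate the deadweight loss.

575.09

Demand slope = (161.84 − 186.8)/(189 − 85) = −0.24, so P = 207.2 − 0.24Q.
Supply slope = (195.27 − 150.55)/(189 − 85) = 0.43, so P = 114 + 0.43Q.
Competitive equilibrium: 207.2 − 0.24Q = 114 + 0.43Q → Q* = 139.1045, P* = 173.8149.
The subsidy lowers effective supply by 27.76: P = 86.24 + 0.43Q.
New quantity: 207.2 − 0.24Q = 86.24 + 0.43Q → Q' = 180.5373.
Overproduction ΔQ = 180.5373 − 139.1045 = 41.4328; wedge = subsidy = 27.76.
The triangle = ½ × 41.4328 × 27.76 = 575.09.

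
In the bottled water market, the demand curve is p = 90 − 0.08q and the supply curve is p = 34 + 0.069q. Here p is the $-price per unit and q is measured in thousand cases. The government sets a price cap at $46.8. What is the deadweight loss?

$2698.85 thousand

Competitive equilibrium: 90 − 0.08q = 34 + 0.069q → q* = 375.8389, p* = 59.9329.
At the ceiling p = 46.8, quantity supplied = (46.8 − 34)/0.069 = 185.5072.
Willingness to pay at q' = 185.5072: 90 − 0.08·185.5072 = 75.1594.
Δq = 375.8389 − 185.5072 = 190.3317; wedge = 75.1594 − 46.8 = 28.3594.
DWL = ½ × 190.3317 × 28.3594 = $2698.85 thousand.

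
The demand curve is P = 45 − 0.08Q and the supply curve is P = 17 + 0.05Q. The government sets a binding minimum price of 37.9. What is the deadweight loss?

Competitive equilibrium: 45 − 0.08Q = 17 + 0.05Q → Q* = 215.3846, P* = 27.7692.
At the floor P = 37.9, quantity demanded = (45 − 37.9)/0.08 = 88.75.
Sellers' marginal cost at Q' = 88.75: 17 + 0.05·88.75 = 21.4375.
ΔQ = 215.3846 − 88.75 = 126.6346; wedge = 37.9 − 21.4375 = 16.4625.
Welfare loss = ½ × 126.6346 × 16.4625 = 1042.36.

1042.36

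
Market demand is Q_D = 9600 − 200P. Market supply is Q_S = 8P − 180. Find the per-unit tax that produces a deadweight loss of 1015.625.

16.25

In inverse form: demand P = 48 − 0.005Q, supply P = 22.5 + 0.125Q.
Competitive equilibrium: 48 − 0.005Q = 22.5 + 0.125Q → Q* = 196.1538, P* = 47.0192.
A tax t gives ΔQ = t/0.13 and wedge t, so DWL = t²/0.26.
t²/0.26 = 1015.625 → t² = 264.0625 → t = 16.25.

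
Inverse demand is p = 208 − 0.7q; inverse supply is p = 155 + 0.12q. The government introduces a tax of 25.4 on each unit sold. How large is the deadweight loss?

Competitive equilibrium: 208 − 0.7q = 155 + 0.12q → q* = 64.6341, p* = 162.7561.
With the tax, the buyer price exceeds the seller price by 25.4: (208 − 0.7q) − (155 + 0.12q) = 25.4 → q' = 33.6585.
Δq = 64.6341 − 33.6585 = 30.9756; the wedge equals the tax, 25.4.
The triangle = ½ × 30.9756 × 25.4 = 393.39.

393.39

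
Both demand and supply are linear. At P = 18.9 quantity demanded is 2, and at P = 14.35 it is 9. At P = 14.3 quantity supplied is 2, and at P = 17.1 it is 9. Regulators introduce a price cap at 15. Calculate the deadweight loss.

Demand slope = (14.35 − 18.9)/(9 − 2) = −0.65, so P = 20.2 − 0.65Q.
Supply slope = (17.1 − 14.3)/(9 − 2) = 0.4, so P = 13.5 + 0.4Q.
Competitive equilibrium: 20.2 − 0.65Q = 13.5 + 0.4Q → Q* = 6.381, P* = 16.0524.
At the ceiling P = 15, quantity supplied = (15 − 13.5)/0.4 = 3.75.
Willingness to pay at Q' = 3.75: 20.2 − 0.65·3.75 = 17.7625.
ΔQ = 6.381 − 3.75 = 2.631; wedge = 17.7625 − 15 = 2.7625.
Welfare loss = ½ × 2.631 × 2.7625 = 3.63.

3.63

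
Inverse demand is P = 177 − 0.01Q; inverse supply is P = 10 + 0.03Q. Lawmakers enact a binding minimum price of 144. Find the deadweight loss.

Competitive equilibrium: 177 − 0.01Q = 10 + 0.03Q → Q* = 4175, P* = 135.25.
At the floor P = 144, quantity demanded = (177 − 144)/0.01 = 3300.
Sellers' marginal cost at Q' = 3300: 10 + 0.03·3300 = 109.
ΔQ = 4175 − 3300 = 875; wedge = 144 − 109 = 35.
Welfare loss = ½ × 875 × 35 = 15312.50.

15312.50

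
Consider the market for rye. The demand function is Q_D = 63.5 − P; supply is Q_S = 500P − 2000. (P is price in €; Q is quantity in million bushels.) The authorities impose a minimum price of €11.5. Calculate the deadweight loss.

In inverse form: demand P = 63.5 − Q, supply P = 4 + 0.002Q.
Competitive equilibrium: 63.5 − Q = 4 + 0.002Q → Q* = 59.3812, P* = 4.1188.
At the floor P = 11.5, quantity demanded = (63.5 − 11.5)/1 = 52.
Sellers' marginal cost at Q' = 52: 4 + 0.002·52 = 4.104.
ΔQ = 59.3812 − 52 = 7.3812; wedge = 11.5 − 4.104 = 7.396.
The triangle = ½ × 7.3812 × 7.396 = €27.30 million.

€27.30 million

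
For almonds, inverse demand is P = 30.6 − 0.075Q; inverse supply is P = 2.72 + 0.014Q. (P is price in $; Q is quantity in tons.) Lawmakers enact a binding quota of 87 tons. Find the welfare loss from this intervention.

Competitive equilibrium: 30.6 − 0.075Q = 2.72 + 0.014Q → Q* = 313.2584, P* = 7.1056.
At Q = 87: demand price = 30.6 − 0.075·87 = 24.075; supply price = 2.72 + 0.014·87 = 3.938.
ΔQ = 313.2584 − 87 = 226.2584; wedge = 24.075 − 3.938 = 20.137.
DWL = ½ × 226.2584 × 20.137 = $2278.08.

$2278.08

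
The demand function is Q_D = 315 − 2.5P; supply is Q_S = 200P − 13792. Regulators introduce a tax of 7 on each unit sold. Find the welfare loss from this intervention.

60.49

In inverse form: demand P = 126 − 0.4Q, supply P = 68.96 + 0.005Q.
Competitive equilibrium: 126 − 0.4Q = 68.96 + 0.005Q → Q* = 140.8395, P* = 69.6642.
With the tax, the buyer price exceeds the seller price by 7: (126 − 0.4Q) − (68.96 + 0.005Q) = 7 → Q' = 123.5556.
ΔQ = 140.8395 − 123.5556 = 17.2839; the wedge equals the tax, 7.
Welfare loss = ½ × 17.2839 × 7 = 60.49.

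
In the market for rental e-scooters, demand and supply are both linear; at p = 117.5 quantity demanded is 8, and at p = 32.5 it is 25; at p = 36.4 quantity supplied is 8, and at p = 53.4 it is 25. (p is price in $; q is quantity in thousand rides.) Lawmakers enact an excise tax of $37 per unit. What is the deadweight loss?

$114.08 thousand

Demand slope = (32.5 − 117.5)/(25 − 8) = −5, so p = 157.5 − 5q.
Supply slope = (53.4 − 36.4)/(25 − 8) = 1, so p = 28.4 + q.
Competitive equilibrium: 157.5 − 5q = 28.4 + q → q* = 21.5167, p* = 49.9167.
With the tax, the buyer price exceeds the seller price by 37: (157.5 − 5q) − (28.4 + q) = 37 → q' = 15.35.
Δq = 21.5167 − 15.35 = 6.1667; the wedge equals the tax, 37.
DWL = ½ × 6.1667 × 37 = $114.08 thousand.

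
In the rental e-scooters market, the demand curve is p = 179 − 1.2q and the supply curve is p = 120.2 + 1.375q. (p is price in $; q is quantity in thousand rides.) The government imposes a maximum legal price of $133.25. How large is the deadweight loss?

$229.26 thousand

Competitive equilibrium: 179 − 1.2q = 120.2 + 1.375q → q* = 22.835, p* = 151.5981.
At the ceiling p = 133.25, quantity supplied = (133.25 − 120.2)/1.375 = 9.4909.
Willingness to pay at q' = 9.4909: 179 − 1.2·9.4909 = 167.6109.
Δq = 22.835 − 9.4909 = 13.3441; wedge = 167.6109 − 133.25 = 34.3609.
Deadweight loss = ½ × 13.3441 × 34.3609 = $229.26 thousand.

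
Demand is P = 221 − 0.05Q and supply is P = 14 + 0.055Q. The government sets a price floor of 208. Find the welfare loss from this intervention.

Competitive equilibrium: 221 − 0.05Q = 14 + 0.055Q → Q* = 1971.4286, P* = 122.4286.
At the floor P = 208, quantity demanded = (221 − 208)/0.05 = 260.
Sellers' marginal cost at Q' = 260: 14 + 0.055·260 = 28.3.
ΔQ = 1971.4286 − 260 = 1711.4286; wedge = 208 − 28.3 = 179.7.
The triangle = ½ × 1711.4286 × 179.7 = 153771.86.

153771.86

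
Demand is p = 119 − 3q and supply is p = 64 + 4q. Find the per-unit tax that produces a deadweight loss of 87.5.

Competitive equilibrium: 119 − 3q = 64 + 4q → q* = 7.8571, p* = 95.4286.
A tax t gives Δq = t/7 and wedge t, so DWL = t²/14.
t²/14 = 87.5 → t² = 1225 → t = 35.

35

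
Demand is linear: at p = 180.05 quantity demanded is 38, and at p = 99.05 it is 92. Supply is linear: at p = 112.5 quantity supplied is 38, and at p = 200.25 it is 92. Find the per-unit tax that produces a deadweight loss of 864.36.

Demand slope = (99.05 − 180.05)/(92 − 38) = −1.5, so p = 237.05 − 1.5q.
Supply slope = (200.25 − 112.5)/(92 − 38) = 1.625, so p = 50.75 + 1.625q.
Competitive equilibrium: 237.05 − 1.5q = 50.75 + 1.625q → q* = 59.616, p* = 147.626.
A tax t gives Δq = t/3.125 and wedge t, so DWL = t²/6.25.
t²/6.25 = 864.36 → t² = 5402.25 → t = 73.5.

73.5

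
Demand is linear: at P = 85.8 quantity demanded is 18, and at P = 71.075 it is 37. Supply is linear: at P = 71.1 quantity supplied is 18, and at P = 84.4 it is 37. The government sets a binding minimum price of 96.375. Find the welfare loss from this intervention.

411.15

Demand slope = (71.075 − 85.8)/(37 − 18) = −0.775, so P = 99.75 − 0.775Q.
Supply slope = (84.4 − 71.1)/(37 − 18) = 0.7, so P = 58.5 + 0.7Q.
Competitive equilibrium: 99.75 − 0.775Q = 58.5 + 0.7Q → Q* = 27.9661, P* = 78.0763.
At the floor P = 96.375, quantity demanded = (99.75 − 96.375)/0.775 = 4.3548.
Sellers' marginal cost at Q' = 4.3548: 58.5 + 0.7·4.3548 = 61.5484.
ΔQ = 27.9661 − 4.3548 = 23.6113; wedge = 96.375 − 61.5484 = 34.8266.
Welfare loss = ½ × 23.6113 × 34.8266 = 411.15.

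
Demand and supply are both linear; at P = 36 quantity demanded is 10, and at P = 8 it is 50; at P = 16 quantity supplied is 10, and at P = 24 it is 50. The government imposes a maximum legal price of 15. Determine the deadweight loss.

333.47

Demand slope = (8 − 36)/(50 − 10) = −0.7, so P = 43 − 0.7Q.
Supply slope = (24 − 16)/(50 − 10) = 0.2, so P = 14 + 0.2Q.
Competitive equilibrium: 43 − 0.7Q = 14 + 0.2Q → Q* = 32.2222, P* = 20.4444.
At the ceiling P = 15, quantity supplied = (15 − 14)/0.2 = 5.
Willingness to pay at Q' = 5: 43 − 0.7·5 = 39.5.
ΔQ = 32.2222 − 5 = 27.2222; wedge = 39.5 − 15 = 24.5.
The triangle = ½ × 27.2222 × 24.5 = 333.47.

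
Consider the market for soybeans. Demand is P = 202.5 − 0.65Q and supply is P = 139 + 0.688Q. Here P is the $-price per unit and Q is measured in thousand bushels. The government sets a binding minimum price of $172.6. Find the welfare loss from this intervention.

Competitive equilibrium: 202.5 − 0.65Q = 139 + 0.688Q → Q* = 47.4589, P* = 171.6517.
At the floor P = 172.6, quantity demanded = (202.5 − 172.6)/0.65 = 46.
Sellers' marginal cost at Q' = 46: 139 + 0.688·46 = 170.648.
ΔQ = 47.4589 − 46 = 1.4589; wedge = 172.6 − 170.648 = 1.952.
Welfare loss = ½ × 1.4589 × 1.952 = $1.42 thousand.

$1.42 thousand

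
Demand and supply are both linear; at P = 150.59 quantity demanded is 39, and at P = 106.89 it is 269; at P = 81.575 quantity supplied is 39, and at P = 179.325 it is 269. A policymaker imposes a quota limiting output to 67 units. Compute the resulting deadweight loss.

2181.07

Demand slope = (106.89 − 150.59)/(269 − 39) = −0.19, so P = 158 − 0.19Q.
Supply slope = (179.325 − 81.575)/(269 − 39) = 0.425, so P = 65 + 0.425Q.
Competitive equilibrium: 158 − 0.19Q = 65 + 0.425Q → Q* = 151.2195, P* = 129.2683.
At Q = 67: demand price = 158 − 0.19·67 = 145.27; supply price = 65 + 0.425·67 = 93.475.
ΔQ = 151.2195 − 67 = 84.2195; wedge = 145.27 − 93.475 = 51.795.
The triangle = ½ × 84.2195 × 51.795 = 2181.07.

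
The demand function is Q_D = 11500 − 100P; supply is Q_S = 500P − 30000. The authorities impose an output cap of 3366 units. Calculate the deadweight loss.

In inverse form: demand P = 115 − 0.01Q, supply P = 60 + 0.002Q.
Competitive equilibrium: 115 − 0.01Q = 60 + 0.002Q → Q* = 4583.3333, P* = 69.1667.
At Q = 3366: demand price = 115 − 0.01·3366 = 81.34; supply price = 60 + 0.002·3366 = 66.732.
ΔQ = 4583.3333 − 3366 = 1217.3333; wedge = 81.34 − 66.732 = 14.608.
Welfare loss = ½ × 1217.3333 × 14.608 = 8891.40.

8891.40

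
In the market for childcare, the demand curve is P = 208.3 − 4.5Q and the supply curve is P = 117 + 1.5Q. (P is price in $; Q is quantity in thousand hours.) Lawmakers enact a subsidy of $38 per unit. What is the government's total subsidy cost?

Competitive equilibrium: 208.3 − 4.5Q = 117 + 1.5Q → Q* = 15.2167, P* = 139.825.
The subsidy lowers effective supply by 38: P = 79 + 1.5Q.
New quantity: 208.3 − 4.5Q = 79 + 1.5Q → Q' = 21.55.
Total subsidy cost = 38 × 21.55 = $818.90 thousand.

$818.90 thousand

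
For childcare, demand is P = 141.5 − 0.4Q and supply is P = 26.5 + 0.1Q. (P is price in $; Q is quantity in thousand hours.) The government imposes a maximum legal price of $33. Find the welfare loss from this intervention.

$6806.25 thousand

Competitive equilibrium: 141.5 − 0.4Q = 26.5 + 0.1Q → Q* = 230, P* = 49.5.
At the ceiling P = 33, quantity supplied = (33 − 26.5)/0.1 = 65.
Willingness to pay at Q' = 65: 141.5 − 0.4·65 = 115.5.
ΔQ = 230 − 65 = 165; wedge = 115.5 − 33 = 82.5.
The triangle = ½ × 165 × 82.5 = $6806.25 thousand.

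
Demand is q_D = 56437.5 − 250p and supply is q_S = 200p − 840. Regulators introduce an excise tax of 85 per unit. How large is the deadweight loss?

401388.89

In inverse form: demand p = 225.75 − 0.004q, supply p = 4.2 + 0.005q.
Competitive equilibrium: 225.75 − 0.004q = 4.2 + 0.005q → q* = 24616.6667, p* = 127.2833.
With the tax, the buyer price exceeds the seller price by 85: (225.75 − 0.004q) − (4.2 + 0.005q) = 85 → q' = 15172.2222.
Δq = 24616.6667 − 15172.2222 = 9444.4445; the wedge equals the tax, 85.
Deadweight loss = ½ × 9444.4445 × 85 = 401388.89.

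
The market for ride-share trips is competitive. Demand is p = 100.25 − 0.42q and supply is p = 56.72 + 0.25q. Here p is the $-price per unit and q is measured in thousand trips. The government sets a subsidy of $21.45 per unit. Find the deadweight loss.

Competitive equilibrium: 100.25 − 0.42q = 56.72 + 0.25q → q* = 64.9701, p* = 72.9625.
The subsidy lowers effective supply by 21.45: p = 35.27 + 0.25q.
New quantity: 100.25 − 0.42q = 35.27 + 0.25q → q' = 96.9851.
Overproduction Δq = 96.9851 − 64.9701 = 32.015; wedge = subsidy = 21.45.
The triangle = ½ × 32.015 × 21.45 = $343.36 thousand.

$343.36 thousand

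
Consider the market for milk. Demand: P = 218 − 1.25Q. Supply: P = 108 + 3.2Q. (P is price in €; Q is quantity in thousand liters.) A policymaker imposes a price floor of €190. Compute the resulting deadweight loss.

€11.97 thousand

Competitive equilibrium: 218 − 1.25Q = 108 + 3.2Q → Q* = 24.7191, P* = 187.1011.
At the floor P = 190, quantity demanded = (218 − 190)/1.25 = 22.4.
Sellers' marginal cost at Q' = 22.4: 108 + 3.2·22.4 = 179.68.
ΔQ = 24.7191 − 22.4 = 2.3191; wedge = 190 − 179.68 = 10.32.
DWL = ½ × 2.3191 × 10.32 = €11.97 thousand.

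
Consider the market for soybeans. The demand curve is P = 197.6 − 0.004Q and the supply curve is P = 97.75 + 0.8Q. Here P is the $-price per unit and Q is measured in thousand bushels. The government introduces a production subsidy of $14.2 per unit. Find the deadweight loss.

$125.40 thousand

Competitive equilibrium: 197.6 − 0.004Q = 97.75 + 0.8Q → Q* = 124.1915, P* = 197.1032.
The subsidy lowers effective supply by 14.2: P = 83.55 + 0.8Q.
New quantity: 197.6 − 0.004Q = 83.55 + 0.8Q → Q' = 141.8532.
Overproduction ΔQ = 141.8532 − 124.1915 = 17.6617; wedge = subsidy = 14.2.
Welfare loss = ½ × 17.6617 × 14.2 = $125.40 thousand.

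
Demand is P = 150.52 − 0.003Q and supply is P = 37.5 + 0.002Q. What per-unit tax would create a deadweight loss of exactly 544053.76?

73.76

Competitive equilibrium: 150.52 − 0.003Q = 37.5 + 0.002Q → Q* = 22604, P* = 82.708.
A tax t gives ΔQ = t/0.005 and wedge t, so DWL = t²/0.01.
t²/0.01 = 544053.76 → t² = 5440.5376 → t = 73.76.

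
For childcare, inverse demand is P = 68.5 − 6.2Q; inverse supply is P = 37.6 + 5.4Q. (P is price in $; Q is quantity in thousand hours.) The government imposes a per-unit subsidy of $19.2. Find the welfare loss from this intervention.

Competitive equilibrium: 68.5 − 6.2Q = 37.6 + 5.4Q → Q* = 2.6638, P* = 51.9845.
The subsidy lowers effective supply by 19.2: P = 18.4 + 5.4Q.
New quantity: 68.5 − 6.2Q = 18.4 + 5.4Q → Q' = 4.319.
Overproduction ΔQ = 4.319 − 2.6638 = 1.6552; wedge = subsidy = 19.2.
Welfare loss = ½ × 1.6552 × 19.2 = $15.89 thousand.

$15.89 thousand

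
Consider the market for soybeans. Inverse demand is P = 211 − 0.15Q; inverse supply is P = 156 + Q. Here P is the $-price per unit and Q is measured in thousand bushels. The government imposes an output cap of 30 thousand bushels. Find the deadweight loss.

$182.72 thousand

Competitive equilibrium: 211 − 0.15Q = 156 + Q → Q* = 47.8261, P* = 203.8261.
At Q = 30: demand price = 211 − 0.15·30 = 206.5; supply price = 156 + 1·30 = 186.
ΔQ = 47.8261 − 30 = 17.8261; wedge = 206.5 − 186 = 20.5.
The triangle = ½ × 17.8261 × 20.5 = $182.72 thousand.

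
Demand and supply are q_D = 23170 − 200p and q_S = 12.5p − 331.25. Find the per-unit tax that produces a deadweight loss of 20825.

In inverse form: demand p = 115.85 − 0.005q, supply p = 26.5 + 0.08q.
Competitive equilibrium: 115.85 − 0.005q = 26.5 + 0.08q → q* = 1051.1765, p* = 110.5941.
A tax t gives Δq = t/0.085 and wedge t, so DWL = t²/0.17.
t²/0.17 = 20825 → t² = 3540.25 → t = 59.5.

59.5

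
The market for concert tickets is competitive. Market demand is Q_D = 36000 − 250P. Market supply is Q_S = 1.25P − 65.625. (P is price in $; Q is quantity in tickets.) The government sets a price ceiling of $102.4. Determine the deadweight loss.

$1063.35

In inverse form: demand P = 144 − 0.004Q, supply P = 52.5 + 0.8Q.
Competitive equilibrium: 144 − 0.004Q = 52.5 + 0.8Q → Q* = 113.806, P* = 143.5448.
At the ceiling P = 102.4, quantity supplied = (102.4 − 52.5)/0.8 = 62.375.
Willingness to pay at Q' = 62.375: 144 − 0.004·62.375 = 143.7505.
ΔQ = 113.806 − 62.375 = 51.431; wedge = 143.7505 − 102.4 = 41.3505.
Welfare loss = ½ × 51.431 × 41.3505 = $1063.35.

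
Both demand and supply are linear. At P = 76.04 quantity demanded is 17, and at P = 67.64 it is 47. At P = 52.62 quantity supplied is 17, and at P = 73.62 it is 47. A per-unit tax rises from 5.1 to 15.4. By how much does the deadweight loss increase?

107.73

Demand slope = (67.64 − 76.04)/(47 − 17) = −0.28, so P = 80.8 − 0.28Q.
Supply slope = (73.62 − 52.62)/(47 − 17) = 0.7, so P = 40.72 + 0.7Q.
Competitive equilibrium: 80.8 − 0.28Q = 40.72 + 0.7Q → Q* = 40.898, P* = 69.3486.
For a per-unit tax t: ΔQ = t/0.98, so DWL = ½·t·(t/0.98) = t²/1.96.
At t = 5.1: DWL = 13.27. At t = 15.4: DWL = 121.
Increase = 121 − 13.27 = 107.73.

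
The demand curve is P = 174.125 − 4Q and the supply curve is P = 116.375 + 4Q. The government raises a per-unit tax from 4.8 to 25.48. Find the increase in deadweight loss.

39.14

Competitive equilibrium: 174.125 − 4Q = 116.375 + 4Q → Q* = 7.2188, P* = 145.25.
For a per-unit tax t: ΔQ = t/8, so DWL = ½·t·(t/8) = t²/16.
At t = 4.8: DWL = 1.44. At t = 25.48: DWL = 40.577.
Increase = 40.577 − 1.44 = 39.14.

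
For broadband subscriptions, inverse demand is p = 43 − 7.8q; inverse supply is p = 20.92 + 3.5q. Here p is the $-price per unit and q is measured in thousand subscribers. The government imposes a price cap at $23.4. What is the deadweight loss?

$8.76 thousand

Competitive equilibrium: 43 − 7.8q = 20.92 + 3.5q → q* = 1.954, p* = 27.7589.
At the ceiling p = 23.4, quantity supplied = (23.4 − 20.92)/3.5 = 0.7086.
Willingness to pay at q' = 0.7086: 43 − 7.8·0.7086 = 37.4729.
Δq = 1.954 − 0.7086 = 1.2454; wedge = 37.4729 − 23.4 = 14.0729.
Deadweight loss = ½ × 1.2454 × 14.0729 = $8.76 thousand.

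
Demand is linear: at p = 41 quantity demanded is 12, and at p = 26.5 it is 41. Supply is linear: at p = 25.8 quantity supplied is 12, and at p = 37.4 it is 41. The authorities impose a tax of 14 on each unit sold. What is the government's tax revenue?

Demand slope = (26.5 − 41)/(41 − 12) = −0.5, so p = 47 − 0.5q.
Supply slope = (37.4 − 25.8)/(41 − 12) = 0.4, so p = 21 + 0.4q.
Competitive equilibrium: 47 − 0.5q = 21 + 0.4q → q* = 28.8889, p* = 32.5556.
With the tax, the buyer price exceeds the seller price by 14: (47 − 0.5q) − (21 + 0.4q) = 14 → q' = 13.3333.
Tax revenue = 14 × 13.3333 = 186.67.

186.67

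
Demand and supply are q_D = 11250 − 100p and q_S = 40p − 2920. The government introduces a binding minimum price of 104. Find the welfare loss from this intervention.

1358.04

In inverse form: demand p = 112.5 − 0.01q, supply p = 73 + 0.025q.
Competitive equilibrium: 112.5 − 0.01q = 73 + 0.025q → q* = 1128.5714, p* = 101.2143.
At the floor p = 104, quantity demanded = (112.5 − 104)/0.01 = 850.
Sellers' marginal cost at q' = 850: 73 + 0.025·850 = 94.25.
Δq = 1128.5714 − 850 = 278.5714; wedge = 104 − 94.25 = 9.75.
Welfare loss = ½ × 278.5714 × 9.75 = 1358.04.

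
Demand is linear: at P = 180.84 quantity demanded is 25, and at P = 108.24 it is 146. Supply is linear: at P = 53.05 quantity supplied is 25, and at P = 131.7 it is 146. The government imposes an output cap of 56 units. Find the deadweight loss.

3171.25

Demand slope = (108.24 − 180.84)/(146 − 25) = −0.6, so P = 195.84 − 0.6Q.
Supply slope = (131.7 − 53.05)/(146 − 25) = 0.65, so P = 36.8 + 0.65Q.
Competitive equilibrium: 195.84 − 0.6Q = 36.8 + 0.65Q → Q* = 127.232, P* = 119.5008.
At Q = 56: demand price = 195.84 − 0.6·56 = 162.24; supply price = 36.8 + 0.65·56 = 73.2.
ΔQ = 127.232 − 56 = 71.232; wedge = 162.24 − 73.2 = 89.04.
Deadweight loss = ½ × 71.232 × 89.04 = 3171.25.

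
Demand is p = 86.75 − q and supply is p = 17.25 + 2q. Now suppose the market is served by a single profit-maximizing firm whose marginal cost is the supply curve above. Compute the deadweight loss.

50.32

Competitive equilibrium: 86.75 − q = 17.25 + 2q → q* = 23.1667, p* = 63.5833.
Marginal revenue: MR = 86.75 − 2q. Set MR = MC: 86.75 − 2q = 17.25 + 2q → q_m = 17.375.
Price p_m = 86.75 − 1·17.375 = 69.375; MC(q_m) = 17.25 + 2·17.375 = 52.
Competitive q* = 23.1667, so Δq = 5.7917; wedge = 69.375 − 52 = 17.375.
Welfare loss = ½ × 5.7917 × 17.375 = 50.32.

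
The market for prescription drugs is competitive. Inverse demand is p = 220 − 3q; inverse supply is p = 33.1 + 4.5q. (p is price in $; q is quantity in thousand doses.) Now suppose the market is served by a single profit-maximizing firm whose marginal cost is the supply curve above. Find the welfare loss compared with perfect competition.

$190.104 thousand

Competitive equilibrium: 220 − 3q = 33.1 + 4.5q → q* = 24.92, p* = 145.24.
Marginal revenue: MR = 220 − 6q. Set MR = MC: 220 − 6q = 33.1 + 4.5q → q_m = 17.8.
Price p_m = 220 − 3·17.8 = 166.6; MC(q_m) = 33.1 + 4.5·17.8 = 113.2.
Competitive q* = 24.92, so Δq = 7.12; wedge = 166.6 − 113.2 = 53.4.
Deadweight loss = ½ × 7.12 × 53.4 = $190.104 thousand.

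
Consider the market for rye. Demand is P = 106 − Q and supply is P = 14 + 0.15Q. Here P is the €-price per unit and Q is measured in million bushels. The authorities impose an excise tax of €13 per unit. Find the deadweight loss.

€73.48 million

Competitive equilibrium: 106 − Q = 14 + 0.15Q → Q* = 80, P* = 26.
With the tax, the buyer price exceeds the seller price by 13: (106 − Q) − (14 + 0.15Q) = 13 → Q' = 68.6957.
ΔQ = 80 − 68.6957 = 11.3043; the wedge equals the tax, 13.
Welfare loss = ½ × 11.3043 × 13 = €73.48 million.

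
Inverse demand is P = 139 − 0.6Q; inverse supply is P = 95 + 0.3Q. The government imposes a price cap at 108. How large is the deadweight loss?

Competitive equilibrium: 139 − 0.6Q = 95 + 0.3Q → Q* = 48.8889, P* = 109.6667.
At the ceiling P = 108, quantity supplied = (108 − 95)/0.3 = 43.3333.
Willingness to pay at Q' = 43.3333: 139 − 0.6·43.3333 = 113.
ΔQ = 48.8889 − 43.3333 = 5.5556; wedge = 113 − 108 = 5.
DWL = ½ × 5.5556 × 5 = 13.89.

13.89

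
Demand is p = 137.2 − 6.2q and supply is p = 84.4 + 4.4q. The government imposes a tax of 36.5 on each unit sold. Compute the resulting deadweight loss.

Competitive equilibrium: 137.2 − 6.2q = 84.4 + 4.4q → q* = 4.9811, p* = 106.317.
With the tax, the buyer price exceeds the seller price by 36.5: (137.2 − 6.2q) − (84.4 + 4.4q) = 36.5 → q' = 1.5377.
Δq = 4.9811 − 1.5377 = 3.4434; the wedge equals the tax, 36.5.
Welfare loss = ½ × 3.4434 × 36.5 = 62.84.

62.84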